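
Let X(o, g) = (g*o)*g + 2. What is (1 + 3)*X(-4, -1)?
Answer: -8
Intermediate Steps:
X(o, g) = 2 + o*g² (X(o, g) = o*g² + 2 = 2 + o*g²)
(1 + 3)*X(-4, -1) = (1 + 3)*(2 - 4*(-1)²) = 4*(2 - 4*1) = 4*(2 - 4) = 4*(-2) = -8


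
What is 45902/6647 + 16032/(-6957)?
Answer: 70925170/15414393 ≈ 4.6012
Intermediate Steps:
45902/6647 + 16032/(-6957) = 45902*(1/6647) + 16032*(-1/6957) = 45902/6647 - 5344/2319 = 70925170/15414393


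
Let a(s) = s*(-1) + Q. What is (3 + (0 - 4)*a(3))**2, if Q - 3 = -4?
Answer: 361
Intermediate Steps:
Q = -1 (Q = 3 - 4 = -1)
a(s) = -1 - s (a(s) = s*(-1) - 1 = -s - 1 = -1 - s)
(3 + (0 - 4)*a(3))**2 = (3 + (0 - 4)*(-1 - 1*3))**2 = (3 - 4*(-1 - 3))**2 = (3 - 4*(-4))**2 = (3 + 16)**2 = 19**2 = 361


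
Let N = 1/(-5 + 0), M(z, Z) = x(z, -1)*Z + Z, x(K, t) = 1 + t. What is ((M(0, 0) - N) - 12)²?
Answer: 3481/25 ≈ 139.24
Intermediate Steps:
M(z, Z) = Z (M(z, Z) = (1 - 1)*Z + Z = 0*Z + Z = 0 + Z = Z)
N = -⅕ (N = 1/(-5) = -⅕ ≈ -0.20000)
((M(0, 0) - N) - 12)² = ((0 - 1*(-⅕)) - 12)² = ((0 + ⅕) - 12)² = (⅕ - 12)² = (-59/5)² = 3481/25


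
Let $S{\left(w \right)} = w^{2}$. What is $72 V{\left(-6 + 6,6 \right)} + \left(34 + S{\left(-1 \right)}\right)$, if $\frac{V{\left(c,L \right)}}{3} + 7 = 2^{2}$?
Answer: $-613$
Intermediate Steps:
$V{\left(c,L \right)} = -9$ ($V{\left(c,L \right)} = -21 + 3 \cdot 2^{2} = -21 + 3 \cdot 4 = -21 + 12 = -9$)
$72 V{\left(-6 + 6,6 \right)} + \left(34 + S{\left(-1 \right)}\right) = 72 \left(-9\right) + \left(34 + \left(-1\right)^{2}\right) = -648 + \left(34 + 1\right) = -648 + 35 = -613$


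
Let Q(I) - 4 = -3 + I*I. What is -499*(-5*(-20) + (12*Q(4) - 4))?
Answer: -149700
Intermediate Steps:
Q(I) = 1 + I² (Q(I) = 4 + (-3 + I*I) = 4 + (-3 + I²) = 1 + I²)
-499*(-5*(-20) + (12*Q(4) - 4)) = -499*(-5*(-20) + (12*(1 + 4²) - 4)) = -499*(100 + (12*(1 + 16) - 4)) = -499*(100 + (12*17 - 4)) = -499*(100 + (204 - 4)) = -499*(100 + 200) = -499*300 = -149700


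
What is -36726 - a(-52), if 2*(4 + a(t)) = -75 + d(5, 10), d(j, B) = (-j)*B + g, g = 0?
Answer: -73319/2 ≈ -36660.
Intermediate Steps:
d(j, B) = -B*j (d(j, B) = (-j)*B + 0 = -B*j + 0 = -B*j)
a(t) = -133/2 (a(t) = -4 + (-75 - 1*10*5)/2 = -4 + (-75 - 50)/2 = -4 + (½)*(-125) = -4 - 125/2 = -133/2)
-36726 - a(-52) = -36726 - 1*(-133/2) = -36726 + 133/2 = -73319/2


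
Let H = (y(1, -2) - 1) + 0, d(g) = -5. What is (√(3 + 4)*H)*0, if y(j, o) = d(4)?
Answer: 0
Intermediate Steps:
y(j, o) = -5
H = -6 (H = (-5 - 1) + 0 = -6 + 0 = -6)
(√(3 + 4)*H)*0 = (√(3 + 4)*(-6))*0 = (√7*(-6))*0 = -6*√7*0 = 0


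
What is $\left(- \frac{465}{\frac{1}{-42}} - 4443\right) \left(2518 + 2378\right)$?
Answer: $73865952$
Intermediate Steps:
$\left(- \frac{465}{\frac{1}{-42}} - 4443\right) \left(2518 + 2378\right) = \left(- \frac{465}{- \frac{1}{42}} - 4443\right) 4896 = \left(\left(-465\right) \left(-42\right) - 4443\right) 4896 = \left(19530 - 4443\right) 4896 = 15087 \cdot 4896 = 73865952$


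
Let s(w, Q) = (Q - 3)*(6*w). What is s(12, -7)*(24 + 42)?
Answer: -47520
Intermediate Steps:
s(w, Q) = 6*w*(-3 + Q) (s(w, Q) = (-3 + Q)*(6*w) = 6*w*(-3 + Q))
s(12, -7)*(24 + 42) = (6*12*(-3 - 7))*(24 + 42) = (6*12*(-10))*66 = -720*66 = -47520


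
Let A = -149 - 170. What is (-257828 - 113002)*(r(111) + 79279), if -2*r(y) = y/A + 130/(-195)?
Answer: -9378351083485/319 ≈ -2.9399e+10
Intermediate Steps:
A = -319
r(y) = 1/3 + y/638 (r(y) = -(y/(-319) + 130/(-195))/2 = -(y*(-1/319) + 130*(-1/195))/2 = -(-y/319 - 2/3)/2 = -(-2/3 - y/319)/2 = 1/3 + y/638)
(-257828 - 113002)*(r(111) + 79279) = (-257828 - 113002)*((1/3 + (1/638)*111) + 79279) = -370830*((1/3 + 111/638) + 79279) = -370830*(971/1914 + 79279) = -370830*151740977/1914 = -9378351083485/319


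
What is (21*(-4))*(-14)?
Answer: 1176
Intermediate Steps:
(21*(-4))*(-14) = -84*(-14) = 1176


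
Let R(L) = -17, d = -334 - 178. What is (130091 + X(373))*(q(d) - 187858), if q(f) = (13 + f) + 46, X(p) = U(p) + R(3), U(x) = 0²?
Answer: -24494365014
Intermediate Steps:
d = -512
U(x) = 0
X(p) = -17 (X(p) = 0 - 17 = -17)
q(f) = 59 + f
(130091 + X(373))*(q(d) - 187858) = (130091 - 17)*((59 - 512) - 187858) = 130074*(-453 - 187858) = 130074*(-188311) = -24494365014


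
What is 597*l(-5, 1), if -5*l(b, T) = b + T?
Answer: 2388/5 ≈ 477.60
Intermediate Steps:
l(b, T) = -T/5 - b/5 (l(b, T) = -(b + T)/5 = -(T + b)/5 = -T/5 - b/5)
597*l(-5, 1) = 597*(-⅕*1 - ⅕*(-5)) = 597*(-⅕ + 1) = 597*(⅘) = 2388/5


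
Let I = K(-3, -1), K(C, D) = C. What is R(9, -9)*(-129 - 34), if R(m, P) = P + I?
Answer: 1956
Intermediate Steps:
I = -3
R(m, P) = -3 + P (R(m, P) = P - 3 = -3 + P)
R(9, -9)*(-129 - 34) = (-3 - 9)*(-129 - 34) = -12*(-163) = 1956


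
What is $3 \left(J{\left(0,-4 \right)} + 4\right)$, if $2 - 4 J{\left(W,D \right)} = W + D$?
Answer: $\frac{33}{2} \approx 16.5$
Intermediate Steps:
$J{\left(W,D \right)} = \frac{1}{2} - \frac{D}{4} - \frac{W}{4}$ ($J{\left(W,D \right)} = \frac{1}{2} - \frac{W + D}{4} = \frac{1}{2} - \frac{D + W}{4} = \frac{1}{2} - \left(\frac{D}{4} + \frac{W}{4}\right) = \frac{1}{2} - \frac{D}{4} - \frac{W}{4}$)
$3 \left(J{\left(0,-4 \right)} + 4\right) = 3 \left(\left(\frac{1}{2} - -1 - 0\right) + 4\right) = 3 \left(\left(\frac{1}{2} + 1 + 0\right) + 4\right) = 3 \left(\frac{3}{2} + 4\right) = 3 \cdot \frac{11}{2} = \frac{33}{2}$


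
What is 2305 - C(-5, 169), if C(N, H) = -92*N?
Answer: 1845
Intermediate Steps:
2305 - C(-5, 169) = 2305 - (-92)*(-5) = 2305 - 1*460 = 2305 - 460 = 1845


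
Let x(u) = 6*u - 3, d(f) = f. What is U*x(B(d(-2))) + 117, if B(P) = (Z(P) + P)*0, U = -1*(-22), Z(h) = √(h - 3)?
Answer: 51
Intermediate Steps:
Z(h) = √(-3 + h)
U = 22
B(P) = 0 (B(P) = (√(-3 + P) + P)*0 = (P + √(-3 + P))*0 = 0)
x(u) = -3 + 6*u
U*x(B(d(-2))) + 117 = 22*(-3 + 6*0) + 117 = 22*(-3 + 0) + 117 = 22*(-3) + 117 = -66 + 117 = 51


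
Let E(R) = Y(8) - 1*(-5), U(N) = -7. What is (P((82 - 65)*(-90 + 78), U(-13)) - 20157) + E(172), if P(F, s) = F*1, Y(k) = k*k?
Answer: -20292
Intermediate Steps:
Y(k) = k**2
E(R) = 69 (E(R) = 8**2 - 1*(-5) = 64 + 5 = 69)
P(F, s) = F
(P((82 - 65)*(-90 + 78), U(-13)) - 20157) + E(172) = ((82 - 65)*(-90 + 78) - 20157) + 69 = (17*(-12) - 20157) + 69 = (-204 - 20157) + 69 = -20361 + 69 = -20292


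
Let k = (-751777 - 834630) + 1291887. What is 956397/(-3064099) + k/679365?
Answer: -310436217077/416328323427 ≈ -0.74565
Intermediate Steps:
k = -294520 (k = -1586407 + 1291887 = -294520)
956397/(-3064099) + k/679365 = 956397/(-3064099) - 294520/679365 = 956397*(-1/3064099) - 294520*1/679365 = -956397/3064099 - 58904/135873 = -310436217077/416328323427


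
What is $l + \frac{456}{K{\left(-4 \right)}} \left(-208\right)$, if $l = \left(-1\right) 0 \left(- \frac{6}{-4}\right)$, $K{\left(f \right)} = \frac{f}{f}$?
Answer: $-94848$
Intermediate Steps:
$K{\left(f \right)} = 1$
$l = 0$ ($l = 0 \left(\left(-6\right) \left(- \frac{1}{4}\right)\right) = 0 \cdot \frac{3}{2} = 0$)
$l + \frac{456}{K{\left(-4 \right)}} \left(-208\right) = 0 + \frac{456}{1} \left(-208\right) = 0 + 456 \cdot 1 \left(-208\right) = 0 + 456 \left(-208\right) = 0 - 94848 = -94848$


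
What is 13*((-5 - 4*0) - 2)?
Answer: -91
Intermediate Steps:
13*((-5 - 4*0) - 2) = 13*((-5 + 0) - 2) = 13*(-5 - 2) = 13*(-7) = -91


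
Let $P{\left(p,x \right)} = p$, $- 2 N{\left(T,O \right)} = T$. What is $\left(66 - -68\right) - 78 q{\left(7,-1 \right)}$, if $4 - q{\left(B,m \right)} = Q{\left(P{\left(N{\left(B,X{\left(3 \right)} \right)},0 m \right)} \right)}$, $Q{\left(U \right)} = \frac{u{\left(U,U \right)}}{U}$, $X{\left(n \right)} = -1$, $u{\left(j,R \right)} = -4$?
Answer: $- \frac{622}{7} \approx -88.857$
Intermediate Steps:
$N{\left(T,O \right)} = - \frac{T}{2}$
$Q{\left(U \right)} = - \frac{4}{U}$
$q{\left(B,m \right)} = 4 - \frac{8}{B}$ ($q{\left(B,m \right)} = 4 - - \frac{4}{\left(- \frac{1}{2}\right) B} = 4 - - 4 \left(- \frac{2}{B}\right) = 4 - \frac{8}{B}$)
$\left(66 - -68\right) - 78 q{\left(7,-1 \right)} = \left(66 - -68\right) - 78 \left(4 - \frac{8}{7}\right) = \left(66 + 68\right) - 78 \left(4 - \frac{8}{7}\right) = 134 - 78 \left(4 - \frac{8}{7}\right) = 134 - \frac{1560}{7} = - \frac{622}{7}$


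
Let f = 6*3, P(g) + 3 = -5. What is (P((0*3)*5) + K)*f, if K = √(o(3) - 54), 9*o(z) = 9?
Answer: -144 + 18*I*√53 ≈ -144.0 + 131.04*I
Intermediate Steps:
o(z) = 1 (o(z) = (⅑)*9 = 1)
P(g) = -8 (P(g) = -3 - 5 = -8)
f = 18
K = I*√53 (K = √(1 - 54) = √(-53) = I*√53 ≈ 7.2801*I)
(P((0*3)*5) + K)*f = (-8 + I*√53)*18 = -144 + 18*I*√53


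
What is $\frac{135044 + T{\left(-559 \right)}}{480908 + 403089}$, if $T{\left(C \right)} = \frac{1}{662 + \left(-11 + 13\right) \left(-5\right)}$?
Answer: $\frac{88048689}{576366044} \approx 0.15277$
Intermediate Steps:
$T{\left(C \right)} = \frac{1}{652}$ ($T{\left(C \right)} = \frac{1}{662 + 2 \left(-5\right)} = \frac{1}{662 - 10} = \frac{1}{652}$)
$\frac{135044 + T{\left(-559 \right)}}{480908 + 403089} = \frac{135044 + \frac{1}{652}}{480908 + 403089} = \frac{88048689}{652 \cdot 883997} = \frac{88048689}{652} \cdot \frac{1}{883997} = \frac{88048689}{576366044}$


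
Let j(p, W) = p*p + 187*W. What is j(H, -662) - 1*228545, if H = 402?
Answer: -190735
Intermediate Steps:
j(p, W) = p² + 187*W
j(H, -662) - 1*228545 = (402² + 187*(-662)) - 1*228545 = (161604 - 123794) - 228545 = 37810 - 228545 = -190735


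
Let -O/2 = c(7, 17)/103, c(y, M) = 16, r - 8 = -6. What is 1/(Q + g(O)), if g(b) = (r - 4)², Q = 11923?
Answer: 1/11927 ≈ 8.3843e-5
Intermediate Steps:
r = 2 (r = 8 - 6 = 2)
O = -32/103 ≈ -0.31068
g(b) = 4 (g(b) = (2 - 4)² = (-2)² = 4)
1/(Q + g(O)) = 1/(11923 + 4) = 1/11927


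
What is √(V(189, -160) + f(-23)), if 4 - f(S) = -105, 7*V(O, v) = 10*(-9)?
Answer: √4711/7 ≈ 9.8053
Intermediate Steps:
V(O, v) = -90/7 (V(O, v) = (10*(-9))/7 = (⅐)*(-90) = -90/7)
f(S) = 109 (f(S) = 4 - 1*(-105) = 4 + 105 = 109)
√(V(189, -160) + f(-23)) = √(-90/7 + 109) = √(673/7) = √4711/7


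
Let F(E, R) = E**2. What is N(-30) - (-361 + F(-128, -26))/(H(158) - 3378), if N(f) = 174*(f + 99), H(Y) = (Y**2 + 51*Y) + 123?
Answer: 357366579/29767 ≈ 12005.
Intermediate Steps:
H(Y) = 123 + Y**2 + 51*Y
N(f) = 17226 + 174*f (N(f) = 174*(99 + f) = 17226 + 174*f)
N(-30) - (-361 + F(-128, -26))/(H(158) - 3378) = (17226 + 174*(-30)) - (-361 + (-128)**2)/((123 + 158**2 + 51*158) - 3378) = (17226 - 5220) - (-361 + 16384)/((123 + 24964 + 8058) - 3378) = 12006 - 16023/(33145 - 3378) = 12006 - 16023/29767 = 357366579/29767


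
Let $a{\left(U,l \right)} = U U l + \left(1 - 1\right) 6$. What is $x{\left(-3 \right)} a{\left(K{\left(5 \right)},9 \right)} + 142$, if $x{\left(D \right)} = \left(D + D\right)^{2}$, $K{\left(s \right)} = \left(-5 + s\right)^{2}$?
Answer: $142$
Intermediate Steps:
$x{\left(D \right)} = 4 D^{2}$ ($x{\left(D \right)} = \left(2 D\right)^{2} = 4 D^{2}$)
$a{\left(U,l \right)} = l U^{2}$ ($a{\left(U,l \right)} = U^{2} l + 0 \cdot 6 = l U^{2} + 0 = l U^{2}$)
$x{\left(-3 \right)} a{\left(K{\left(5 \right)},9 \right)} + 142 = 4 \left(-3\right)^{2} \cdot 9 \left(\left(-5 + 5\right)^{2}\right)^{2} + 142 = 4 \cdot 9 \cdot 9 \left(0^{2}\right)^{2} + 142 = 36 \cdot 9 \cdot 0^{2} + 142 = 36 \cdot 9 \cdot 0 + 142 = 36 \cdot 0 + 142 = 0 + 142 = 142$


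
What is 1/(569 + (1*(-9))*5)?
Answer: 1/524 ≈ 0.0019084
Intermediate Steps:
1/(569 + (1*(-9))*5) = 1/(569 - 9*5) = 1/(569 - 45) = 1/524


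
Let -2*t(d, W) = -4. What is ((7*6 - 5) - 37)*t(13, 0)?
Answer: 0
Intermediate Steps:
t(d, W) = 2 (t(d, W) = -½*(-4) = 2)
((7*6 - 5) - 37)*t(13, 0) = ((7*6 - 5) - 37)*2 = ((42 - 5) - 37)*2 = (37 - 37)*2 = 0*2 = 0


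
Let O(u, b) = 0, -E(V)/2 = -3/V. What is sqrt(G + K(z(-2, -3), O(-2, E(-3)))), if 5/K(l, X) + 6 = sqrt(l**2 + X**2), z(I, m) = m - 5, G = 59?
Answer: sqrt(246)/2 ≈ 7.8422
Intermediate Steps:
E(V) = 6/V (E(V) = -(-6)/V = 6/V)
z(I, m) = -5 + m
K(l, X) = 5/(-6 + sqrt(X**2 + l**2)) (K(l, X) = 5/(-6 + sqrt(l**2 + X**2)) = 5/(-6 + sqrt(X**2 + l**2)))
sqrt(G + K(z(-2, -3), O(-2, E(-3)))) = sqrt(59 + 5/(-6 + sqrt(0**2 + (-5 - 3)**2))) = sqrt(59 + 5/(-6 + sqrt(0 + (-8)**2))) = sqrt(59 + 5/(-6 + sqrt(0 + 64))) = sqrt(59 + 5/(-6 + sqrt(64))) = sqrt(59 + 5/(-6 + 8)) = sqrt(59 + 5/2) = sqrt(123/2) = sqrt(246)/2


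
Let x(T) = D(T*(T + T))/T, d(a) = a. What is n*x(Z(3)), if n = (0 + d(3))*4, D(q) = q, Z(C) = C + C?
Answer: 144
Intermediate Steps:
Z(C) = 2*C
x(T) = 2*T (x(T) = (T*(T + T))/T = (T*(2*T))/T = (2*T**2)/T = 2*T)
n = 12 (n = (0 + 3)*4 = 3*4 = 12)
n*x(Z(3)) = 12*(2*(2*3)) = 12*(2*6) = 12*12 = 144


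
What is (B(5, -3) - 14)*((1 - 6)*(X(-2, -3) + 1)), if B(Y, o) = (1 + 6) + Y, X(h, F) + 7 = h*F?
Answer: 0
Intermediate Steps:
X(h, F) = -7 + F*h (X(h, F) = -7 + h*F = -7 + F*h)
B(Y, o) = 7 + Y
(B(5, -3) - 14)*((1 - 6)*(X(-2, -3) + 1)) = ((7 + 5) - 14)*((1 - 6)*((-7 - 3*(-2)) + 1)) = (12 - 14)*(-5*((-7 + 6) + 1)) = -(-10)*(-1 + 1) = -(-10)*0 = -2*0 = 0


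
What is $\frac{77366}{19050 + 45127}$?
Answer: $\frac{77366}{64177} \approx 1.2055$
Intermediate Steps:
$\frac{77366}{19050 + 45127} = \frac{77366}{64177}$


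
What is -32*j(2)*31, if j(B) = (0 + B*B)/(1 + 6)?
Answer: -3968/7 ≈ -566.86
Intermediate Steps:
j(B) = B**2/7 (j(B) = (0 + B**2)/7 = B**2*(1/7) = B**2/7)
-32*j(2)*31 = -32*2**2/7*31 = -32*4/7*31 = -128/7*31 = -3968/7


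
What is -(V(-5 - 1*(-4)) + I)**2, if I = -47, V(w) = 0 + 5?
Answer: -1764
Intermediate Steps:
V(w) = 5
-(V(-5 - 1*(-4)) + I)**2 = -(5 - 47)**2 = -1*(-42)**2 = -1*1764 = -1764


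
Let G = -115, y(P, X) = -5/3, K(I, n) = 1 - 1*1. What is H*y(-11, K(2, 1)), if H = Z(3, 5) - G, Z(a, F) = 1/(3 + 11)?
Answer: -2685/14 ≈ -191.79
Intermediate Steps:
K(I, n) = 0 (K(I, n) = 1 - 1 = 0)
y(P, X) = -5/3 (y(P, X) = -5*⅓ = -5/3)
Z(a, F) = 1/14
H = 1611/14 (H = 1/14 - 1*(-115) = 1/14 + 115 = 1611/14 ≈ 115.07)
H*y(-11, K(2, 1)) = (1611/14)*(-5/3) = -2685/14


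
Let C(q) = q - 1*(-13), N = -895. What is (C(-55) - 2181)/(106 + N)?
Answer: 741/263 ≈ 2.8175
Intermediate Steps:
C(q) = 13 + q (C(q) = q + 13 = 13 + q)
(C(-55) - 2181)/(106 + N) = ((13 - 55) - 2181)/(106 - 895) = (-42 - 2181)/(-789) = -2223*(-1/789) = 741/263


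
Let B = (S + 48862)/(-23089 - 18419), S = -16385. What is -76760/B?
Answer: 3186154080/32477 ≈ 98105.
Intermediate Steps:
B = -32477/41508 (B = (-16385 + 48862)/(-23089 - 18419) = 32477/(-41508) = 32477*(-1/41508) = -32477/41508 ≈ -0.78243)
-76760/B = -76760/(-32477/41508) = -76760*(-41508/32477) = 3186154080/32477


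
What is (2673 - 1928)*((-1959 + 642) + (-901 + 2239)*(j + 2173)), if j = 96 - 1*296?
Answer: 1965724965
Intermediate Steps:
j = -200 (j = 96 - 296 = -200)
(2673 - 1928)*((-1959 + 642) + (-901 + 2239)*(j + 2173)) = (2673 - 1928)*((-1959 + 642) + (-901 + 2239)*(-200 + 2173)) = 745*(-1317 + 1338*1973) = 745*(-1317 + 2639874) = 745*2638557 = 1965724965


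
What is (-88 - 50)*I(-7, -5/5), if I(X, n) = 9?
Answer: -1242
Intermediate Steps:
(-88 - 50)*I(-7, -5/5) = (-88 - 50)*9 = -138*9 = -1242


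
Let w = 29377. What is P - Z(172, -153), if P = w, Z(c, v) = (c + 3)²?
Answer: -1248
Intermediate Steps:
Z(c, v) = (3 + c)²
P = 29377
P - Z(172, -153) = 29377 - (3 + 172)² = 29377 - 1*175² = 29377 - 1*30625 = 29377 - 30625 = -1248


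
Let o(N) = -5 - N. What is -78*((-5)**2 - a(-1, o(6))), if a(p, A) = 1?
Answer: -1872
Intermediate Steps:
-78*((-5)**2 - a(-1, o(6))) = -78*((-5)**2 - 1*1) = -78*(25 - 1) = -78*24 = -1872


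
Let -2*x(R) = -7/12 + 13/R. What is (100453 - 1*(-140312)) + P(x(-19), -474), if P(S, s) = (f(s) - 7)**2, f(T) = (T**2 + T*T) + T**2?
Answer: 454304549206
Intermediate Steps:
f(T) = 3*T**2 (f(T) = (T**2 + T**2) + T**2 = 2*T**2 + T**2 = 3*T**2)
x(R) = 7/24 - 13/(2*R) (x(R) = -(-7/12 + 13/R)/2 = 7/24 - 13/(2*R))
P(S, s) = (-7 + 3*s**2)**2 (P(S, s) = (3*s**2 - 7)**2 = (-7 + 3*s**2)**2)
(100453 - 1*(-140312)) + P(x(-19), -474) = (100453 - 1*(-140312)) + (-7 + 3*(-474)**2)**2 = (100453 + 140312) + (-7 + 3*224676)**2 = 240765 + (-7 + 674028)**2 = 240765 + 674021**2 = 240765 + 454304308441 = 454304549206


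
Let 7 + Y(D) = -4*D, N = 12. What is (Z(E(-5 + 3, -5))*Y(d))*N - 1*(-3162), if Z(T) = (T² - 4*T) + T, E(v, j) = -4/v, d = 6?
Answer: 3906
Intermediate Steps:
Z(T) = T² - 3*T
Y(D) = -7 - 4*D
(Z(E(-5 + 3, -5))*Y(d))*N - 1*(-3162) = (((-4/(-5 + 3))*(-3 - 4/(-5 + 3)))*(-7 - 4*6))*12 - 1*(-3162) = (((-4/(-2))*(-3 - 4/(-2)))*(-7 - 24))*12 + 3162 = (((-4*(-½))*(-3 - 4*(-½)))*(-31))*12 + 3162 = ((2*(-3 + 2))*(-31))*12 + 3162 = ((2*(-1))*(-31))*12 + 3162 = -2*(-31)*12 + 3162 = 62*12 + 3162 = 744 + 3162 = 3906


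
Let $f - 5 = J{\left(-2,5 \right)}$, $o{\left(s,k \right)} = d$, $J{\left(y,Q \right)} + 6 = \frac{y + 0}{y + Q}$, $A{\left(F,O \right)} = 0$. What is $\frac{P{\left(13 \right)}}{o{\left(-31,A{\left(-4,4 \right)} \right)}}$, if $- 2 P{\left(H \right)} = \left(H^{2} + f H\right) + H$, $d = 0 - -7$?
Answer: $- \frac{481}{42} \approx -11.452$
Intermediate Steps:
$d = 7$ ($d = 0 + 7 = 7$)
$J{\left(y,Q \right)} = -6 + \frac{y}{Q + y}$ ($J{\left(y,Q \right)} = -6 + \frac{y + 0}{y + Q} = -6 + \frac{y}{Q + y}$)
$o{\left(s,k \right)} = 7$
$f = - \frac{5}{3}$ ($f = 5 + \frac{\left(-6\right) 5 - -10}{5 - 2} = 5 + \frac{-30 + 10}{3} = 5 + \frac{1}{3} \left(-20\right) = 5 - \frac{20}{3} = - \frac{5}{3} \approx -1.6667$)
$P{\left(H \right)} = - \frac{H^{2}}{2} + \frac{H}{3}$ ($P{\left(H \right)} = - \frac{\left(H^{2} - \frac{5 H}{3}\right) + H}{2} = - \frac{H^{2} - \frac{2 H}{3}}{2} = - \frac{H^{2}}{2} + \frac{H}{3}$)
$\frac{P{\left(13 \right)}}{o{\left(-31,A{\left(-4,4 \right)} \right)}} = \frac{\frac{1}{6} \cdot 13 \left(2 - 39\right)}{7} = \frac{1}{6} \cdot 13 \left(2 - 39\right) \frac{1}{7} = \frac{1}{6} \cdot 13 \left(-37\right) \frac{1}{7} = \left(- \frac{481}{6}\right) \frac{1}{7} = - \frac{481}{42}$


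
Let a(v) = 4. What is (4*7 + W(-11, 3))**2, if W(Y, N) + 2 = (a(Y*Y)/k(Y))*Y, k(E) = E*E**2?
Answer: 9922500/14641 ≈ 677.72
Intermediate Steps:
k(E) = E**3
W(Y, N) = -2 + 4/Y**2 (W(Y, N) = -2 + (4/(Y**3))*Y = -2 + (4/Y**3)*Y = -2 + 4/Y**2)
(4*7 + W(-11, 3))**2 = (4*7 + (-2 + 4/(-11)**2))**2 = (28 + (-2 + 4*(1/121)))**2 = (28 + (-2 + 4/121))**2 = (28 - 238/121)**2 = (3150/121)**2 = 9922500/14641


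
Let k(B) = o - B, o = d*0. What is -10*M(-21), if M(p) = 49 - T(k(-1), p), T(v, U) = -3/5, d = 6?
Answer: -496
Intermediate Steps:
o = 0 (o = 6*0 = 0)
k(B) = -B (k(B) = 0 - B = -B)
T(v, U) = -3/5 (T(v, U) = -3*1/5 = -3/5)
M(p) = 248/5 (M(p) = 49 - 1*(-3/5) = 49 + 3/5 = 248/5)
-10*M(-21) = -10*248/5 = -496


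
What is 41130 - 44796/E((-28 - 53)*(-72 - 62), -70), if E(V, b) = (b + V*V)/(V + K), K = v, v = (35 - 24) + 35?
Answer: 2422503005790/58904623 ≈ 41126.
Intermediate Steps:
v = 46 (v = 11 + 35 = 46)
K = 46
E(V, b) = (b + V²)/(46 + V) (E(V, b) = (b + V*V)/(V + 46) = (b + V²)/(46 + V))
41130 - 44796/E((-28 - 53)*(-72 - 62), -70) = 41130 - 44796*(46 + (-28 - 53)*(-72 - 62))/(-70 + ((-28 - 53)*(-72 - 62))²) = 41130 - 44796*(46 - 81*(-134))/(-70 + (-81*(-134))²) = 41130 - 44796*(46 + 10854)/(-70 + 10854²) = 41130 - 44796*10900/(-70 + 117809316) = 41130 - 44796/((1/10900)*117809246) = 41130 - 44796/58904623/5450 = 41130 - 44796*5450/58904623 = 41130 - 244138200/58904623 = 2422503005790/58904623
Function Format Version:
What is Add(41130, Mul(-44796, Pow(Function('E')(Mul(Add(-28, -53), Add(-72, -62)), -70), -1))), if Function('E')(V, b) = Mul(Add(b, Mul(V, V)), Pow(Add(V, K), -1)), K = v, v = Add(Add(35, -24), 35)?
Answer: Rational(2422503005790, 58904623) ≈ 41126.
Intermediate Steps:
v = 46 (v = Add(11, 35) = 46)
K = 46
Function('E')(V, b) = Mul(Pow(Add(46, V), -1), Add(b, Pow(V, 2))) (Function('E')(V, b) = Mul(Add(b, Mul(V, V)), Pow(Add(V, 46), -1)) = Mul(Add(b, Pow(V, 2)), Pow(Add(46, V), -1)) = Mul(Pow(Add(46, V), -1), Add(b, Pow(V, 2))))
Add(41130, Mul(-44796, Pow(Function('E')(Mul(Add(-28, -53), Add(-72, -62)), -70), -1))) = Add(41130, Mul(-44796, Pow(Mul(Pow(Add(46, Mul(Add(-28, -53), Add(-72, -62))), -1), Add(-70, Pow(Mul(Add(-28, -53), Add(-72, -62)), 2))), -1))) = Add(41130, Mul(-44796, Pow(Mul(Pow(Add(46, Mul(-81, -134)), -1), Add(-70, Pow(Mul(-81, -134), 2))), -1))) = Add(41130, Mul(-44796, Pow(Mul(Pow(Add(46, 10854), -1), Add(-70, Pow(10854, 2))), -1))) = Add(41130, Mul(-44796, Pow(Mul(Pow(10900, -1), Add(-70, 117809316)), -1))) = Add(41130, Mul(-44796, Pow(Mul(Rational(1, 10900), 117809246), -1))) = Add(41130, Mul(-44796, Pow(Rational(58904623, 5450), -1))) = Add(41130, Mul(-44796, Rational(5450, 58904623))) = Add(41130, Rational(-244138200, 58904623)) = Rational(2422503005790, 58904623)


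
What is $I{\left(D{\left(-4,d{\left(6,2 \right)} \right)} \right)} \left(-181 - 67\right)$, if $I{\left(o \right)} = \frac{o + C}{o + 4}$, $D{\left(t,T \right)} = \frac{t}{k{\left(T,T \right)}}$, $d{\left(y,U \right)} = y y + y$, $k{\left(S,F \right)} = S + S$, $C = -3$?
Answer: $\frac{15872}{83} \approx 191.23$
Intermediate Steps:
$k{\left(S,F \right)} = 2 S$
$d{\left(y,U \right)} = y + y^{2}$ ($d{\left(y,U \right)} = y^{2} + y = y + y^{2}$)
$D{\left(t,T \right)} = \frac{t}{2 T}$
$I{\left(o \right)} = \frac{-3 + o}{4 + o}$ ($I{\left(o \right)} = \frac{o - 3}{o + 4} = \frac{-3 + o}{4 + o}$)
$I{\left(D{\left(-4,d{\left(6,2 \right)} \right)} \right)} \left(-181 - 67\right) = \frac{-3 + \frac{1}{2} \left(-4\right) \frac{1}{6 \left(1 + 6\right)}}{4 + \frac{1}{2} \left(-4\right) \frac{1}{6 \left(1 + 6\right)}} \left(-181 - 67\right) = \frac{-3 + \frac{1}{2} \left(-4\right) \frac{1}{6 \cdot 7}}{4 + \frac{1}{2} \left(-4\right) \frac{1}{6 \cdot 7}} \left(-181 - 67\right) = \frac{-3 + \frac{1}{2} \left(-4\right) \frac{1}{42}}{4 + \frac{1}{2} \left(-4\right) \frac{1}{42}} \left(-248\right) = \frac{-3 - \frac{1}{21}}{4 - \frac{1}{21}} \left(-248\right) = \frac{1}{\frac{83}{21}} \left(- \frac{64}{21}\right) \left(-248\right) = \frac{21}{83} \left(- \frac{64}{21}\right) \left(-248\right) = \left(- \frac{64}{83}\right) \left(-248\right) = \frac{15872}{83}$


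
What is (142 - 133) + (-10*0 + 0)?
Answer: 9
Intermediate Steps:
(142 - 133) + (-10*0 + 0) = 9 + (0 + 0) = 9 + 0 = 9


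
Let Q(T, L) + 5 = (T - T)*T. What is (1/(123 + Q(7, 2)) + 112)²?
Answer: 174689089/13924 ≈ 12546.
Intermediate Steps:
Q(T, L) = -5 (Q(T, L) = -5 + (T - T)*T = -5 + 0*T = -5 + 0 = -5)
(1/(123 + Q(7, 2)) + 112)² = (1/(123 - 5) + 112)² = (1/118 + 112)² = (13217/118)² = 174689089/13924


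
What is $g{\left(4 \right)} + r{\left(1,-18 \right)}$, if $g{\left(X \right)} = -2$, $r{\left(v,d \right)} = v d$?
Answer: $-20$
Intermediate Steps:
$r{\left(v,d \right)} = d v$
$g{\left(4 \right)} + r{\left(1,-18 \right)} = -2 - 18 = -20$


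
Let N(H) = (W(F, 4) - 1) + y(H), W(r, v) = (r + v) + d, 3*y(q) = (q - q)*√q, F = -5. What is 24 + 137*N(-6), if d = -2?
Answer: -524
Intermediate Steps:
y(q) = 0 (y(q) = ((q - q)*√q)/3 = (0*√q)/3 = (⅓)*0 = 0)
W(r, v) = -2 + r + v (W(r, v) = (r + v) - 2 = -2 + r + v)
N(H) = -4 (N(H) = ((-2 - 5 + 4) - 1) + 0 = (-3 - 1) + 0 = -4 + 0 = -4)
24 + 137*N(-6) = 24 + 137*(-4) = 24 - 548 = -524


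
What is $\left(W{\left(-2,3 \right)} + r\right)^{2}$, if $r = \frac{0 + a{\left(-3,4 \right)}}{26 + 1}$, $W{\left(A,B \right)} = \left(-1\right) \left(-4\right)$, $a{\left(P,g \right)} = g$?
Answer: $\frac{12544}{729} \approx 17.207$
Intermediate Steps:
$W{\left(A,B \right)} = 4$
$r = \frac{4}{27}$ ($r = \frac{0 + 4}{26 + 1} = \frac{4}{27} \approx 0.14815$)
$\left(W{\left(-2,3 \right)} + r\right)^{2} = \left(4 + \frac{4}{27}\right)^{2} = \left(\frac{112}{27}\right)^{2} = \frac{12544}{729}$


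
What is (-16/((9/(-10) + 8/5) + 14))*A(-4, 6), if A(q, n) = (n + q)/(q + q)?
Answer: 40/147 ≈ 0.27211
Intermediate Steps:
A(q, n) = (n + q)/(2*q) (A(q, n) = (n + q)/((2*q)) = (n + q)*(1/(2*q)) = (n + q)/(2*q))
(-16/((9/(-10) + 8/5) + 14))*A(-4, 6) = (-16/((9/(-10) + 8/5) + 14))*((1/2)*(6 - 4)/(-4)) = (-16/((9*(-1/10) + 8*(1/5)) + 14))*((1/2)*(-1/4)*2) = (-16/((-9/10 + 8/5) + 14))*(-1/4) = (-16/(7/10 + 14))*(-1/4) = (-16/(147/10))*(-1/4) = ((10/147)*(-16))*(-1/4) = -160/147*(-1/4) = 40/147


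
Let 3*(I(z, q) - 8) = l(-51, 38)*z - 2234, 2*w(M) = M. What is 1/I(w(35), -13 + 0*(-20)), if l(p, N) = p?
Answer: -6/6205 ≈ -0.00096696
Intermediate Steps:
w(M) = M/2
I(z, q) = -2210/3 - 17*z (I(z, q) = 8 + (-51*z - 2234)/3 = 8 + (-2234 - 51*z)/3 = 8 + (-2234/3 - 17*z) = -2210/3 - 17*z)
1/I(w(35), -13 + 0*(-20)) = 1/(-2210/3 - 17*35/2) = 1/(-2210/3 - 595/2) = 1/(-6205/6) = -6/6205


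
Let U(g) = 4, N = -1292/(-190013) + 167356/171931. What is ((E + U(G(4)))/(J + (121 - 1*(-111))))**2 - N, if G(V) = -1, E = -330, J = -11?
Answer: 1907959856052748/1595592739155623 ≈ 1.1958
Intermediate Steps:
N = 32021950480/32669125103 (N = -1292*(-1/190013) + 167356*(1/171931) = 1292/190013 + 167356/171931 = 32021950480/32669125103 ≈ 0.98019)
((E + U(G(4)))/(J + (121 - 1*(-111))))**2 - N = ((-330 + 4)/(-11 + (121 - 1*(-111))))**2 - 1*32021950480/32669125103 = (-326/(-11 + (121 + 111)))**2 - 32021950480/32669125103 = (-326/(-11 + 232))**2 - 32021950480/32669125103 = (-326/221)**2 - 32021950480/32669125103 = 106276/48841 - 32021950480/32669125103 = 1907959856052748/1595592739155623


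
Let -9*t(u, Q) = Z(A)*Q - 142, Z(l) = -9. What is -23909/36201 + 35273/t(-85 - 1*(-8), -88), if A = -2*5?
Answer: -11507801707/23530650 ≈ -489.06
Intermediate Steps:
A = -10
t(u, Q) = 142/9 + Q (t(u, Q) = -(-9*Q - 142)/9 = -(-142 - 9*Q)/9 = 142/9 + Q)
-23909/36201 + 35273/t(-85 - 1*(-8), -88) = -23909/36201 + 35273/(142/9 - 88) = -23909*1/36201 + 35273/(-650/9) = -23909/36201 + 35273*(-9/650) = -23909/36201 - 317457/650 = -11507801707/23530650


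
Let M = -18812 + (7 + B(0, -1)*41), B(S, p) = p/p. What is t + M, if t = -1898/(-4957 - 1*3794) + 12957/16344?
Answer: -298177990133/15891816 ≈ -18763.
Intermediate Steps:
B(S, p) = 1
t = 16045291/15891816 (t = -1898/(-4957 - 3794) + 12957*(1/16344) = -1898/(-8751) + 4319/5448 = -1898*(-1/8751) + 4319/5448 = 1898/8751 + 4319/5448 = 16045291/15891816 ≈ 1.0097)
M = -18764 (M = -18812 + (7 + 1*41) = -18812 + (7 + 41) = -18812 + 48 = -18764)
t + M = 16045291/15891816 - 18764 = -298177990133/15891816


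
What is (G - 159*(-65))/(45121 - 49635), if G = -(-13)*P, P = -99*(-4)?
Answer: -15483/4514 ≈ -3.4300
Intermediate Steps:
P = 396
G = 5148 (G = -(-13)*396 = -13*(-396) = 5148)
(G - 159*(-65))/(45121 - 49635) = (5148 - 159*(-65))/(45121 - 49635) = (5148 + 10335)/(-4514) = 15483*(-1/4514) = -15483/4514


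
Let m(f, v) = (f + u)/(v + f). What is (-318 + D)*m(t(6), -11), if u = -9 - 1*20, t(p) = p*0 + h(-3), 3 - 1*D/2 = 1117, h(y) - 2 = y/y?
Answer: -16549/2 ≈ -8274.5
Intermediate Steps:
h(y) = 3 (h(y) = 2 + y/y = 2 + 1 = 3)
D = -2228 (D = 6 - 2*1117 = 6 - 2234 = -2228)
t(p) = 3 (t(p) = p*0 + 3 = 0 + 3 = 3)
u = -29 (u = -9 - 20 = -29)
m(f, v) = (-29 + f)/(f + v) (m(f, v) = (f - 29)/(v + f) = (-29 + f)/(f + v))
(-318 + D)*m(t(6), -11) = (-318 - 2228)*((-29 + 3)/(3 - 11)) = -2546*(-26)/(-8) = -(-1273)*(-26)/4 = -2546*13/4 = -16549/2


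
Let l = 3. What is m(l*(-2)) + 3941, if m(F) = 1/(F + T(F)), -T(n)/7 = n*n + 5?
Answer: 1154712/293 ≈ 3941.0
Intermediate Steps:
T(n) = -35 - 7*n² (T(n) = -7*(n*n + 5) = -7*(n² + 5) = -7*(5 + n²) = -35 - 7*n²)
m(F) = 1/(-35 + F - 7*F²) (m(F) = 1/(F + (-35 - 7*F²)) = 1/(-35 + F - 7*F²))
m(l*(-2)) + 3941 = -1/(35 - 3*(-2) + 7*(3*(-2))²) + 3941 = -1/(35 - 1*(-6) + 7*(-6)²) + 3941 = -1/(35 + 6 + 7*36) + 3941 = -1/(35 + 6 + 252) + 3941 = -1/293 + 3941 = 1154712/293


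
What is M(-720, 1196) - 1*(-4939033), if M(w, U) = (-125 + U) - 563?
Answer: 4939541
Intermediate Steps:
M(w, U) = -688 + U
M(-720, 1196) - 1*(-4939033) = (-688 + 1196) - 1*(-4939033) = 508 + 4939033 = 4939541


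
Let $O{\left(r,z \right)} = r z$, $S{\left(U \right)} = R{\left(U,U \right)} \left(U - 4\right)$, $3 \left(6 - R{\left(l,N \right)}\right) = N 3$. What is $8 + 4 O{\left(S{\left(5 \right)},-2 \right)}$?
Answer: $0$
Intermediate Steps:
$R{\left(l,N \right)} = 6 - N$ ($R{\left(l,N \right)} = 6 - \frac{N 3}{3} = 6 - \frac{3 N}{3} = 6 - N$)
$S{\left(U \right)} = \left(-4 + U\right) \left(6 - U\right)$ ($S{\left(U \right)} = \left(6 - U\right) \left(U - 4\right) = \left(6 - U\right) \left(-4 + U\right) = \left(-4 + U\right) \left(6 - U\right)$)
$8 + 4 O{\left(S{\left(5 \right)},-2 \right)} = 8 + 4 - \left(-6 + 5\right) \left(-4 + 5\right) \left(-2\right) = 8 + 4 \left(-1\right) \left(-1\right) 1 \left(-2\right) = 8 + 4 \cdot 1 \left(-2\right) = 8 + 4 \left(-2\right) = 8 - 8 = 0$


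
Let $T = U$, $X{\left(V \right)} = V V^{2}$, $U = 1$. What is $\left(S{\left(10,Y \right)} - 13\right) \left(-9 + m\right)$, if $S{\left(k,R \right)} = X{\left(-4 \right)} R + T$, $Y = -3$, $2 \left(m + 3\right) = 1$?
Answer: $-2070$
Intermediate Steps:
$m = - \frac{5}{2}$ ($m = -3 + \frac{1}{2} \cdot 1 = -3 + \frac{1}{2} = - \frac{5}{2} \approx -2.5$)
$X{\left(V \right)} = V^{3}$
$T = 1$
$S{\left(k,R \right)} = 1 - 64 R$ ($S{\left(k,R \right)} = \left(-4\right)^{3} R + 1 = - 64 R + 1 = 1 - 64 R$)
$\left(S{\left(10,Y \right)} - 13\right) \left(-9 + m\right) = \left(\left(1 - -192\right) - 13\right) \left(-9 - \frac{5}{2}\right) = \left(\left(1 + 192\right) - 13\right) \left(- \frac{23}{2}\right) = \left(193 - 13\right) \left(- \frac{23}{2}\right) = 180 \left(- \frac{23}{2}\right) = -2070$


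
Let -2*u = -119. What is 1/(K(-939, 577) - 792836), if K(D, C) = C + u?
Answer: -2/1584399 ≈ -1.2623e-6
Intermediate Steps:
u = 119/2 (u = -½*(-119) = 119/2 ≈ 59.500)
K(D, C) = 119/2 + C (K(D, C) = C + 119/2 = 119/2 + C)
1/(K(-939, 577) - 792836) = 1/((119/2 + 577) - 792836) = 1/(1273/2 - 792836) = 1/(-1584399/2) = -2/1584399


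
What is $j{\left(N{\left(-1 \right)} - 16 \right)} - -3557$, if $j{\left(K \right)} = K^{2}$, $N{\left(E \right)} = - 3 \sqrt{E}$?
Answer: $3804 + 96 i \approx 3804.0 + 96.0 i$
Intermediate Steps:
$j{\left(N{\left(-1 \right)} - 16 \right)} - -3557 = \left(- 3 \sqrt{-1} - 16\right)^{2} - -3557 = \left(- 3 i - 16\right)^{2} + 3557 = \left(-16 - 3 i\right)^{2} + 3557 = 3557 + \left(-16 - 3 i\right)^{2}$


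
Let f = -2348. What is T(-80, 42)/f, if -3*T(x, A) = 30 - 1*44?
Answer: -7/3522 ≈ -0.0019875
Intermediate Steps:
T(x, A) = 14/3 (T(x, A) = -(30 - 1*44)/3 = -(30 - 44)/3 = -⅓*(-14) = 14/3)
T(-80, 42)/f = (14/3)/(-2348) = (14/3)*(-1/2348) = -7/3522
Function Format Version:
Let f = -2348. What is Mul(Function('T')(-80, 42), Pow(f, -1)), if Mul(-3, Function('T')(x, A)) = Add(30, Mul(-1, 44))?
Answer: Rational(-7, 3522) ≈ -0.0019875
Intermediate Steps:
Function('T')(x, A) = Rational(14, 3) (Function('T')(x, A) = Mul(Rational(-1, 3), Add(30, Mul(-1, 44))) = Mul(Rational(-1, 3), Add(30, -44)) = Mul(Rational(-1, 3), -14) = Rational(14, 3))
Mul(Function('T')(-80, 42), Pow(f, -1)) = Mul(Rational(14, 3), Pow(-2348, -1)) = Mul(Rational(14, 3), Rational(-1, 2348)) = Rational(-7, 3522)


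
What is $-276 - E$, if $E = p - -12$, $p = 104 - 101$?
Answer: $-291$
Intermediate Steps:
$p = 3$
$E = 15$ ($E = 3 - -12 = 3 + 12 = 15$)
$-276 - E = -276 - 15 = -291$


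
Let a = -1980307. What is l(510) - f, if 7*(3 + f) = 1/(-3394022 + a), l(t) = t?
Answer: 19299215440/37620303 ≈ 513.00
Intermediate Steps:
f = -112860910/37620303 (f = -3 + 1/(7*(-3394022 - 1980307)) = -3 + (⅐)/(-5374329) = -3 + (⅐)*(-1/5374329) = -3 - 1/37620303 = -112860910/37620303 ≈ -3.0000)
l(510) - f = 510 - 1*(-112860910/37620303) = 510 + 112860910/37620303 = 19299215440/37620303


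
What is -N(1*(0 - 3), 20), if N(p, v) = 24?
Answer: -24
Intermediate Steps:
-N(1*(0 - 3), 20) = -1*24 = -24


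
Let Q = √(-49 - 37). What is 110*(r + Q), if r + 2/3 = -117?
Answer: -38830/3 + 110*I*√86 ≈ -12943.0 + 1020.1*I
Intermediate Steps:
r = -353/3 (r = -⅔ - 117 = -353/3 ≈ -117.67)
Q = I*√86 (Q = √(-86) = I*√86 ≈ 9.2736*I)
110*(r + Q) = 110*(-353/3 + I*√86) = -38830/3 + 110*I*√86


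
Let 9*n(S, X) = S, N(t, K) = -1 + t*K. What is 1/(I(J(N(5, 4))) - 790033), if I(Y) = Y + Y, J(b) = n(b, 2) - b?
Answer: -9/7110601 ≈ -1.2657e-6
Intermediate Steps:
N(t, K) = -1 + K*t
n(S, X) = S/9
J(b) = -8*b/9 (J(b) = b/9 - b = -8*b/9)
I(Y) = 2*Y
1/(I(J(N(5, 4))) - 790033) = 1/(2*(-8*(-1 + 4*5)/9) - 790033) = 1/(2*(-8*(-1 + 20)/9) - 790033) = 1/(2*(-8/9*19) - 790033) = 1/(2*(-152/9) - 790033) = 1/(-304/9 - 790033) = 1/(-7110601/9) = -9/7110601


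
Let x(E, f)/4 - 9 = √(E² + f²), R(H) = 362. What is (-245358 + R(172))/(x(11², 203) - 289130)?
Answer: 17706718406/20893611809 + 1224980*√2234/20893611809 ≈ 0.85024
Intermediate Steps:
x(E, f) = 36 + 4*√(E² + f²)
(-245358 + R(172))/(x(11², 203) - 289130) = (-245358 + 362)/((36 + 4*√((11²)² + 203²)) - 289130) = -244996/((36 + 4*√(121² + 41209)) - 289130) = -244996/((36 + 4*√(14641 + 41209)) - 289130) = -244996/((36 + 4*√55850) - 289130) = -244996/((36 + 4*(5*√2234)) - 289130) = -244996/((36 + 20*√2234) - 289130) = -244996/(-289094 + 20*√2234)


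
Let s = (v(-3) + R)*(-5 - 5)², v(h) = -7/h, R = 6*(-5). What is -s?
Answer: 8300/3 ≈ 2766.7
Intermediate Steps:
R = -30
s = -8300/3 (s = (-7/(-3) - 30)*(-5 - 5)² = (-7*(-⅓) - 30)*(-10)² = (7/3 - 30)*100 = -83/3*100 = -8300/3 ≈ -2766.7)
-s = -1*(-8300/3) = 8300/3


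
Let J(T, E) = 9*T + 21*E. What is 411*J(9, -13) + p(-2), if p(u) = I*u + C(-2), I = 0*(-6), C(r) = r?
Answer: -78914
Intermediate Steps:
I = 0
p(u) = -2 (p(u) = 0*u - 2 = 0 - 2 = -2)
411*J(9, -13) + p(-2) = 411*(9*9 + 21*(-13)) - 2 = 411*(81 - 273) - 2 = 411*(-192) - 2 = -78912 - 2 = -78914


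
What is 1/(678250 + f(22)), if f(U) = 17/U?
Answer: 22/14921517 ≈ 1.4744e-6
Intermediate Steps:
1/(678250 + f(22)) = 1/(678250 + 17/22) = 1/(14921517/22) = 22/14921517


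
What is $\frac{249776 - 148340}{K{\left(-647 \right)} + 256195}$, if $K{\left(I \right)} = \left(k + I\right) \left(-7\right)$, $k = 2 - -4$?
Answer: $\frac{16906}{43447} \approx 0.38912$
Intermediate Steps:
$k = 6$ ($k = 2 + 4 = 6$)
$K{\left(I \right)} = -42 - 7 I$ ($K{\left(I \right)} = \left(6 + I\right) \left(-7\right) = -42 - 7 I$)
$\frac{249776 - 148340}{K{\left(-647 \right)} + 256195} = \frac{249776 - 148340}{\left(-42 - -4529\right) + 256195} = \frac{101436}{\left(-42 + 4529\right) + 256195} = \frac{101436}{4487 + 256195} = \frac{101436}{260682} = 101436 \cdot \frac{1}{260682} = \frac{16906}{43447}$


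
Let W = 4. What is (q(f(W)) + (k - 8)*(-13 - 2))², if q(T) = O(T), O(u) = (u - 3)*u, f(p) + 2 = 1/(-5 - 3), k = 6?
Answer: 6848689/4096 ≈ 1672.0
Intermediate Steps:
f(p) = -17/8 (f(p) = -2 + 1/(-5 - 3) = -2 + 1/(-8) = -2 - ⅛ = -17/8)
O(u) = u*(-3 + u) (O(u) = (-3 + u)*u = u*(-3 + u))
q(T) = T*(-3 + T)
(q(f(W)) + (k - 8)*(-13 - 2))² = (-17*(-3 - 17/8)/8 + (6 - 8)*(-13 - 2))² = (-17/8*(-41/8) - 2*(-15))² = (697/64 + 30)² = (2617/64)² = 6848689/4096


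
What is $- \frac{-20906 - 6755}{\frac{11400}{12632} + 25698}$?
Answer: $\frac{43676719}{40578567} \approx 1.0763$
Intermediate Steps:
$- \frac{-20906 - 6755}{\frac{11400}{12632} + 25698} = - \frac{-27661}{11400 \cdot \frac{1}{12632} + 25698} = - \frac{-27661}{\frac{1425}{1579} + 25698} = - \frac{-27661}{\frac{40578567}{1579}} = - \frac{\left(-27661\right) 1579}{40578567} = \left(-1\right) \left(- \frac{43676719}{40578567}\right) = \frac{43676719}{40578567}$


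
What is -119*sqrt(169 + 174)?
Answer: -833*sqrt(7) ≈ -2203.9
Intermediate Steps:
-119*sqrt(169 + 174) = -833*sqrt(7)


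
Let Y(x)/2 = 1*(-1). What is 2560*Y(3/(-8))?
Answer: -5120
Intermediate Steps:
Y(x) = -2 (Y(x) = 2*(1*(-1)) = 2*(-1) = -2)
2560*Y(3/(-8)) = 2560*(-2) = -5120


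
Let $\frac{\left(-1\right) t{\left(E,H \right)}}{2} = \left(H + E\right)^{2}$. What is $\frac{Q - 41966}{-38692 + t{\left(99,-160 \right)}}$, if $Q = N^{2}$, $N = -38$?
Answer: $\frac{20261}{23067} \approx 0.87835$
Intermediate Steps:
$t{\left(E,H \right)} = - 2 \left(E + H\right)^{2}$ ($t{\left(E,H \right)} = - 2 \left(H + E\right)^{2} = - 2 \left(E + H\right)^{2}$)
$Q = 1444$ ($Q = \left(-38\right)^{2} = 1444$)
$\frac{Q - 41966}{-38692 + t{\left(99,-160 \right)}} = \frac{1444 - 41966}{-38692 - 2 \left(99 - 160\right)^{2}} = - \frac{40522}{-38692 - 2 \left(-61\right)^{2}} = - \frac{40522}{-38692 - 7442} = - \frac{40522}{-46134} = \left(-40522\right) \left(- \frac{1}{46134}\right) = \frac{20261}{23067}$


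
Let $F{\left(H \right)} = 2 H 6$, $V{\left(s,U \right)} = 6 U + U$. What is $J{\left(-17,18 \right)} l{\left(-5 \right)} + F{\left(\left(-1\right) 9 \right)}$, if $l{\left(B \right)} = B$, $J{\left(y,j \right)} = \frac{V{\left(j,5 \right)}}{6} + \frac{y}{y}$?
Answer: $- \frac{853}{6} \approx -142.17$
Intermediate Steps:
$V{\left(s,U \right)} = 7 U$
$F{\left(H \right)} = 12 H$
$J{\left(y,j \right)} = \frac{41}{6}$ ($J{\left(y,j \right)} = \frac{7 \cdot 5}{6} + \frac{y}{y} = 35 \cdot \frac{1}{6} + 1 = \frac{35}{6} + 1 = \frac{41}{6}$)
$J{\left(-17,18 \right)} l{\left(-5 \right)} + F{\left(\left(-1\right) 9 \right)} = \frac{41}{6} \left(-5\right) + 12 \left(\left(-1\right) 9\right) = - \frac{205}{6} + 12 \left(-9\right) = - \frac{205}{6} - 108 = - \frac{853}{6}$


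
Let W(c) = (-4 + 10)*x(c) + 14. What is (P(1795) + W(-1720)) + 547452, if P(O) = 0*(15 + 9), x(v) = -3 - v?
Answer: 557768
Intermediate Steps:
P(O) = 0 (P(O) = 0*24 = 0)
W(c) = -4 - 6*c (W(c) = (-4 + 10)*(-3 - c) + 14 = 6*(-3 - c) + 14 = (-18 - 6*c) + 14 = -4 - 6*c)
(P(1795) + W(-1720)) + 547452 = (0 + (-4 - 6*(-1720))) + 547452 = (0 + (-4 + 10320)) + 547452 = (0 + 10316) + 547452 = 10316 + 547452 = 557768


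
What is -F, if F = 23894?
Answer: -23894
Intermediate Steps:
-F = -1*23894 = -23894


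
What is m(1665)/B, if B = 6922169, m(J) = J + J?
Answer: 3330/6922169 ≈ 0.00048106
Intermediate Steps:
m(J) = 2*J
m(1665)/B = (2*1665)/6922169 = 3330*(1/6922169) = 3330/6922169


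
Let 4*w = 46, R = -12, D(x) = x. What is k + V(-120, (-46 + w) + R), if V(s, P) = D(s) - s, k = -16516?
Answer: -16516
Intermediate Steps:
w = 23/2 (w = (¼)*46 = 23/2 ≈ 11.500)
V(s, P) = 0 (V(s, P) = s - s = 0)
k + V(-120, (-46 + w) + R) = -16516 + 0 = -16516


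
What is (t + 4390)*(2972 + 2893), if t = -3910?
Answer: 2815200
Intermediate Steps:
(t + 4390)*(2972 + 2893) = (-3910 + 4390)*(2972 + 2893) = 480*5865 = 2815200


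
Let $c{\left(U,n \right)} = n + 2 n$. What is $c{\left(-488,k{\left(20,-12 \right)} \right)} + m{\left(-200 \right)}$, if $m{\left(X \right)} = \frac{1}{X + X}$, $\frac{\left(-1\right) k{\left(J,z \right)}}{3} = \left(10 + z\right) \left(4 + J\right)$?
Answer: $\frac{172799}{400} \approx 432.0$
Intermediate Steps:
$k{\left(J,z \right)} = - 3 \left(4 + J\right) \left(10 + z\right)$ ($k{\left(J,z \right)} = - 3 \left(10 + z\right) \left(4 + J\right) = - 3 \left(4 + J\right) \left(10 + z\right)$)
$m{\left(X \right)} = \frac{1}{2 X}$
$c{\left(U,n \right)} = 3 n$
$c{\left(-488,k{\left(20,-12 \right)} \right)} + m{\left(-200 \right)} = 3 \left(-120 - 600 - -144 - 60 \left(-12\right)\right) + \frac{1}{2 \left(-200\right)} = 3 \left(-120 - 600 + 144 + 720\right) + \frac{1}{2} \left(- \frac{1}{200}\right) = 3 \cdot 144 - \frac{1}{400} = 432 - \frac{1}{400} = \frac{172799}{400}$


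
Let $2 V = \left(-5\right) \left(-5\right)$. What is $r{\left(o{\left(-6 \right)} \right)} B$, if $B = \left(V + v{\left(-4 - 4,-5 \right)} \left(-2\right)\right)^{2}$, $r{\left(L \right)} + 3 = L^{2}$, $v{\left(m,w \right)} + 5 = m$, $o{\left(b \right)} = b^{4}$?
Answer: $\frac{9958425477}{4} \approx 2.4896 \cdot 10^{9}$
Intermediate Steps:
$v{\left(m,w \right)} = -5 + m$
$r{\left(L \right)} = -3 + L^{2}$
$V = \frac{25}{2}$ ($V = \frac{\left(-5\right) \left(-5\right)}{2} = \frac{1}{2} \cdot 25 = \frac{25}{2} \approx 12.5$)
$B = \frac{5929}{4}$ ($B = \left(\frac{25}{2} + \left(-5 - 8\right) \left(-2\right)\right)^{2} = \left(\frac{25}{2} - -26\right)^{2} = \left(\frac{25}{2} + 26\right)^{2} = \left(\frac{77}{2}\right)^{2} = \frac{5929}{4} \approx 1482.3$)
$r{\left(o{\left(-6 \right)} \right)} B = \left(-3 + \left(\left(-6\right)^{4}\right)^{2}\right) \frac{5929}{4} = \left(-3 + 1296^{2}\right) \frac{5929}{4} = \left(-3 + 1679616\right) \frac{5929}{4} = 1679613 \cdot \frac{5929}{4} = \frac{9958425477}{4}$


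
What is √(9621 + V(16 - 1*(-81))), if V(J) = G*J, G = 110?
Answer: √20291 ≈ 142.45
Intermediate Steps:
V(J) = 110*J
√(9621 + V(16 - 1*(-81))) = √(9621 + 110*(16 - 1*(-81))) = √(9621 + 110*(16 + 81)) = √(9621 + 110*97) = √(9621 + 10670) = √20291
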